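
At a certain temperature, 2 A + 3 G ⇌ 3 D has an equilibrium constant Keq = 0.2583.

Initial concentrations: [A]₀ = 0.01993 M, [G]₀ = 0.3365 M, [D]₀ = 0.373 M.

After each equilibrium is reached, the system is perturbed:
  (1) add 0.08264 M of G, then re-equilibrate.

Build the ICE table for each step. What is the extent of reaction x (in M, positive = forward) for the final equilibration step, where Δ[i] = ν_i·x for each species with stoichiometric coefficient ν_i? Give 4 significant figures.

x = 0.003734 M

Q₀ = 3429 vs Keq = 0.2583 ⇒ Q>K, reverse
Step 1:
                  A         G         D
  I         0.01993    0.3365     0.373
  C          0.1671    0.2507   -0.2507
  E          0.1871    0.5872    0.1223
  solve Keq expr → x = -0.08356; check Q = 0.2583
Then add 0.08264 M of G.
Step 2:
                  A         G         D
  I          0.1871    0.6698    0.1223
  C       -0.007469   -0.0112    0.0112
  E          0.1796    0.6586    0.1335
  solve Keq expr → x = 0.003734; check Q = 0.2583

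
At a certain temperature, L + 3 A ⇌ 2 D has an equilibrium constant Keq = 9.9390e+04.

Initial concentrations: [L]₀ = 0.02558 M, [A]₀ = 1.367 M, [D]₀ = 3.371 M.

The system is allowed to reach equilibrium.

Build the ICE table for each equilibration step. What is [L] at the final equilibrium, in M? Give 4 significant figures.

Q₀ = 173.9 vs Keq = 9.9390e+04 ⇒ Q<K, forward
Step 1:
                  L         A         D
  Initial   0.02558     1.367     3.371
  Change   -0.02553  -0.07658   0.05105
  Equil   5.4832e-05      1.29     3.422
  solve Keq expr → x = 0.02553; check Q = 9.9390e+04

[L]_eq = 5.4832e-05 M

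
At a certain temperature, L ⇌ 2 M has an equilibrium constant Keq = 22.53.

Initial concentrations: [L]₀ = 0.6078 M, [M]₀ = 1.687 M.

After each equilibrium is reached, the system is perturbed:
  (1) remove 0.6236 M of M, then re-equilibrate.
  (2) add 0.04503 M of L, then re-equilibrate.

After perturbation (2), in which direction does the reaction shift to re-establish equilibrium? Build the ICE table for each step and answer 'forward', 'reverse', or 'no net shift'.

Q₀ = 4.682 vs Keq = 22.53 ⇒ Q<K, forward
Step 1:
                  L         M
  I          0.6078     1.687
  C         -0.3534    0.7069
  E          0.2544     2.394
  solve Keq expr → x = 0.3534; check Q = 22.53
Then remove 0.6236 M of M.
Step 2:
                  L         M
  I          0.2544      1.77
  C        -0.08668    0.1734
  E          0.1677     1.944
  solve Keq expr → x = 0.08668; check Q = 22.53
Then add 0.04503 M of L.
Step 3:
                  L         M
  I          0.2127     1.944
  C        -0.03333   0.06666
  E          0.1794      2.01
  solve Keq expr → x = 0.03333; check Q = 22.53

Direction: forward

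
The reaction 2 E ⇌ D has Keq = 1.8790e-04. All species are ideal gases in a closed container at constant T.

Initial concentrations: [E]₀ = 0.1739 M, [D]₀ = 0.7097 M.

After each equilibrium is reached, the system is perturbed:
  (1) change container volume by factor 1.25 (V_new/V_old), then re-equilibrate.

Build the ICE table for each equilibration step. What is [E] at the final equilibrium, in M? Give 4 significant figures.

Q₀ = 23.47 vs Keq = 1.8790e-04 ⇒ Q>K, reverse
Step 1:
                  E         D
  Initial    0.1739    0.7097
  Change      1.418   -0.7092
  Equil       1.592 4.7643e-04
  solve Keq expr → x = -0.7092; check Q = 1.8790e-04
Then change container volume by factor 1.25 (V_new/V_old).
Step 2:
                  E         D
  Initial     1.274 3.8115e-04
  Change  1.5231e-04 -7.6156e-05
  Equil       1.274 3.0499e-04
  solve Keq expr → x = -7.6156e-05; check Q = 1.8790e-04

[E]_eq = 1.274 M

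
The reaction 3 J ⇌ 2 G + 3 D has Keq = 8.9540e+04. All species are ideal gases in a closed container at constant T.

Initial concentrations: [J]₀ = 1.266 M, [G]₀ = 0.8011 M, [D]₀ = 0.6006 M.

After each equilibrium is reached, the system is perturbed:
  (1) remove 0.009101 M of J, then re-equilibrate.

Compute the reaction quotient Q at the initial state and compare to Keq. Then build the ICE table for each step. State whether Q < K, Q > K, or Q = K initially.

Q₀ = 0.06852; Q < K (proceeds forward)

Q₀ = 0.06852 vs Keq = 8.9540e+04 ⇒ Q<K, forward
Step 1:
                  J         G         D
  init        1.266    0.8011    0.6006
  Δ           -1.21     0.807      1.21
  eq        0.05556     1.608     1.811
  solve Keq expr → x = 0.4035; check Q = 8.9540e+04
Then remove 0.009101 M of J.
Step 2:
                  J         G         D
  init      0.04646     1.608     1.811
  Δ        0.008701 -0.005801 -0.008701
  eq        0.05516     1.602     1.802
  solve Keq expr → x = -0.0029; check Q = 8.9540e+04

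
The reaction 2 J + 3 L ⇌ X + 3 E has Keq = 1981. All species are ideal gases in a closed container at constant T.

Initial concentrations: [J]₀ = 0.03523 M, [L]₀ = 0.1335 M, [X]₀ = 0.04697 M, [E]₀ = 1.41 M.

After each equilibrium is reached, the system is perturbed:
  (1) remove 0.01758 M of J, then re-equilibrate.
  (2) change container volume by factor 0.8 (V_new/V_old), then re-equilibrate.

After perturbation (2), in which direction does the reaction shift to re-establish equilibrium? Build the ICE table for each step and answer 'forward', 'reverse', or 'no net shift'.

Q₀ = 4.4587e+04 vs Keq = 1981 ⇒ Q>K, reverse
Step 1:
                    J           L           X           E
  init        0.03523      0.1335     0.04697        1.41
  Δ           0.03719     0.05579     -0.0186    -0.05579
  eq          0.07242      0.1893     0.02837       1.354
  solve Keq expr → x = -0.0186; check Q = 1981
Then remove 0.01758 M of J.
Step 2:
                    J           L           X           E
  init        0.05484      0.1893     0.02837       1.354
  Δ          0.006986     0.01048   -0.003493    -0.01048
  eq          0.06183      0.1998     0.02488       1.344
  solve Keq expr → x = -0.003493; check Q = 1981
Then change container volume by factor 0.8 (V_new/V_old).
Step 3:
                    J           L           X           E
  init        0.07728      0.2497      0.0311        1.68
  Δ         -0.003541   -0.005312    0.001771    0.005312
  eq          0.07374      0.2444     0.03287       1.685
  solve Keq expr → x = 0.001771; check Q = 1981

Direction: forward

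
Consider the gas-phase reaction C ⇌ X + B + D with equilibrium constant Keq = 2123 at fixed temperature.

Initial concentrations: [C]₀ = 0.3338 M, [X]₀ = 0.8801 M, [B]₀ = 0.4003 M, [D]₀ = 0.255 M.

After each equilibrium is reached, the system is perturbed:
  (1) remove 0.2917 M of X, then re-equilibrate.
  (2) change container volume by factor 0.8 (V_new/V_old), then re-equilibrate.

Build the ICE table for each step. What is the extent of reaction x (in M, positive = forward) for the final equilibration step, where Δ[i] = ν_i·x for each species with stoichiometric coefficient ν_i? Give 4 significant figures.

Q₀ = 0.2691 vs Keq = 2123 ⇒ Q<K, forward
Step 1:
                  C         X         B         D
  I          0.3338    0.8801    0.4003     0.255
  C         -0.3336    0.3336    0.3336    0.3336
  E       2.4691e-04     1.214    0.7339    0.5886
  solve Keq expr → x = 0.3336; check Q = 2123
Then remove 0.2917 M of X.
Step 2:
                  C         X         B         D
  I       2.4691e-04     0.922    0.7339    0.5886
  C       -5.9298e-05 5.9298e-05 5.9298e-05 5.9298e-05
  E       1.8761e-04     0.922    0.7339    0.5886
  solve Keq expr → x = 5.9298e-05; check Q = 2123
Then change container volume by factor 0.8 (V_new/V_old).
Step 3:
                  C         X         B         D
  I       2.3451e-04     1.153    0.9174    0.7358
  C       1.3175e-04 -1.3175e-04 -1.3175e-04 -1.3175e-04
  E       3.6627e-04     1.152    0.9173    0.7356
  solve Keq expr → x = -1.3175e-04; check Q = 2123

x = -1.3175e-04 M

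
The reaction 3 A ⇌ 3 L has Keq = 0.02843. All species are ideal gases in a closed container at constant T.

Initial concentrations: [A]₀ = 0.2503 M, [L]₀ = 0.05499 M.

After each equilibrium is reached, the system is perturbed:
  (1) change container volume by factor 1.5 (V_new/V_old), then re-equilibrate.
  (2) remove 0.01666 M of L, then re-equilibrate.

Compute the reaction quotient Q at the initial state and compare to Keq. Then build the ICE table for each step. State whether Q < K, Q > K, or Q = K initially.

Q₀ = 0.0106 vs Keq = 0.02843 ⇒ Q<K, forward
Step 1:
                   A          L
  Initial     0.2503    0.05499
  Change     -0.0164     0.0164
  Equil       0.2339    0.07139
  solve Keq expr → x = 0.005466; check Q = 0.02843
Then change container volume by factor 1.5 (V_new/V_old).
Step 2:
                   A          L
  Initial     0.1559    0.04759
  Change           0          0
  Equil       0.1559    0.04759
  solve Keq expr → x = 0; check Q = 0.02843
Then remove 0.01666 M of L.
Step 3:
                   A          L
  Initial     0.1559    0.03093
  Change    -0.01276    0.01276
  Equil       0.1432     0.0437
  solve Keq expr → x = 0.004255; check Q = 0.02843

Q₀ = 0.0106; Q < K (proceeds forward)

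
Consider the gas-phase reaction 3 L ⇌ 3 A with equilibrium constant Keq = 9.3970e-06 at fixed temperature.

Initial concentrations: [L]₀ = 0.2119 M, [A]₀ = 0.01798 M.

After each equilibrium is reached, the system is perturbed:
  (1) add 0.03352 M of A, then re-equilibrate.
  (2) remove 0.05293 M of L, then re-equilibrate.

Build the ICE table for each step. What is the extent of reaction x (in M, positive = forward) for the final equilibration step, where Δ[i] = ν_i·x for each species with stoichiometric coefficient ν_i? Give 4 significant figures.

Q₀ = 6.1091e-04 vs Keq = 9.3970e-06 ⇒ Q>K, reverse
Step 1:
                   L          A
  Initial     0.2119    0.01798
  Change     0.01323   -0.01323
  Equil       0.2251   0.004751
  solve Keq expr → x = -0.00441; check Q = 9.3970e-06
Then add 0.03352 M of A.
Step 2:
                   L          A
  Initial     0.2251    0.03827
  Change     0.03283   -0.03283
  Equil        0.258   0.005443
  solve Keq expr → x = -0.01094; check Q = 9.3970e-06
Then remove 0.05293 M of L.
Step 3:
                   L          A
  Initial      0.205   0.005443
  Change    0.001094  -0.001094
  Equil       0.2061    0.00435
  solve Keq expr → x = -3.6462e-04; check Q = 9.3970e-06

x = -3.6462e-04 M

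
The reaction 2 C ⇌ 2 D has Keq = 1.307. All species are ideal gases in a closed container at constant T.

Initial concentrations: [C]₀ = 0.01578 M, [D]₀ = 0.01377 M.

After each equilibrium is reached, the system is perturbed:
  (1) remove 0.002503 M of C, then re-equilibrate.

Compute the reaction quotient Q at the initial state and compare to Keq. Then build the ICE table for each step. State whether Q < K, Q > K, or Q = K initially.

Q₀ = 0.7615 vs Keq = 1.307 ⇒ Q<K, forward
Step 1:
                   C          D
  I          0.01578    0.01377
  C        -0.001992   0.001992
  E          0.01379    0.01576
  solve Keq expr → x = 9.9623e-04; check Q = 1.307
Then remove 0.002503 M of C.
Step 2:
                   C          D
  I          0.01128    0.01576
  C         0.001335  -0.001335
  E          0.01262    0.01443
  solve Keq expr → x = -6.6757e-04; check Q = 1.307

Q₀ = 0.7615; Q < K (proceeds forward)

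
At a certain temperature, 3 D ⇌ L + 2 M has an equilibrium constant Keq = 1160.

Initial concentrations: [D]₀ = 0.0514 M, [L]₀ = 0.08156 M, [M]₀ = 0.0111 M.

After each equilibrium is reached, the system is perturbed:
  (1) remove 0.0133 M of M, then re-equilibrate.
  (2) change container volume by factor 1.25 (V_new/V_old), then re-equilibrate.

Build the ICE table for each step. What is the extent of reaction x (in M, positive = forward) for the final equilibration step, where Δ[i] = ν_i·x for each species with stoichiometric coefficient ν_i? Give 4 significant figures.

Q₀ = 0.074 vs Keq = 1160 ⇒ Q<K, forward
Step 1:
                    D           L           M
  I            0.0514     0.08156      0.0111
  C          -0.04613     0.01538     0.03075
  E           0.00527     0.09694     0.04185
  solve Keq expr → x = 0.01538; check Q = 1160
Then remove 0.0133 M of M.
Step 2:
                    D           L           M
  I           0.00527     0.09694     0.02855
  C          -0.00111  3.7013e-04  7.4026e-04
  E           0.00416     0.09731     0.02929
  solve Keq expr → x = 3.7013e-04; check Q = 1160
Then change container volume by factor 1.25 (V_new/V_old).
Step 3:
                    D           L           M
  I          0.003328     0.07785     0.02343
  C                 0           0           0
  E          0.003328     0.07785     0.02343
  solve Keq expr → x = 0; check Q = 1160

x = 0 M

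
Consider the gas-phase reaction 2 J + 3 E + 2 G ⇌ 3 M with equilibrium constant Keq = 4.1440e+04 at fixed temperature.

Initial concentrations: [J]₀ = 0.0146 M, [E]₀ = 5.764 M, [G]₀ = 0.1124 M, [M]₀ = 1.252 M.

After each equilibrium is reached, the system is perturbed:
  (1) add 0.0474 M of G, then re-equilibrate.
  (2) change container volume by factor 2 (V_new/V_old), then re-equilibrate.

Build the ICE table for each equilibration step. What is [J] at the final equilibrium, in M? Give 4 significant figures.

[J]_eq = 0.006327 M

Q₀ = 3805 vs Keq = 4.1440e+04 ⇒ Q<K, forward
Step 1:
                   J          E          G          M
  Initial     0.0146      5.764     0.1124      1.252
  Change   -0.009657   -0.01449  -0.009657    0.01449
  Equil     0.004943       5.75     0.1027      1.266
  solve Keq expr → x = 0.004828; check Q = 4.1440e+04
Then add 0.0474 M of G.
Step 2:
                   J          E          G          M
  Initial   0.004943       5.75     0.1501      1.266
  Change   -0.001515  -0.002272  -0.001515   0.002272
  Equil     0.003428      5.747     0.1486      1.269
  solve Keq expr → x = 7.5740e-04; check Q = 4.1440e+04
Then change container volume by factor 2 (V_new/V_old).
Step 3:
                   J          E          G          M
  Initial   0.001714      2.874    0.07431     0.6344
  Change    0.004613    0.00692   0.004613   -0.00692
  Equil     0.006327      2.881    0.07893     0.6275
  solve Keq expr → x = -0.002307; check Q = 4.1440e+04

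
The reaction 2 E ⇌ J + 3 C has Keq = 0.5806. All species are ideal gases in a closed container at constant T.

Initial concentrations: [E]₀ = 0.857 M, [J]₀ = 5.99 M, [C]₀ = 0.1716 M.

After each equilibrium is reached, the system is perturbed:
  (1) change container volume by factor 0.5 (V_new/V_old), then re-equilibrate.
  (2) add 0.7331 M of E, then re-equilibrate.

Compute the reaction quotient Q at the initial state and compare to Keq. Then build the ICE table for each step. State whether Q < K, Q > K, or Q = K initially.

Q₀ = 0.04121; Q < K (proceeds forward)

Q₀ = 0.04121 vs Keq = 0.5806 ⇒ Q<K, forward
Step 1:
                   E          J          C
  Initial      0.857       5.99     0.1716
  Change     -0.1319    0.06594     0.1978
  Equil       0.7251      6.056     0.3694
  solve Keq expr → x = 0.06594; check Q = 0.5806
Then change container volume by factor 0.5 (V_new/V_old).
Step 2:
                   E          J          C
  Initial       1.45      12.11     0.7388
  Change      0.1592   -0.07961    -0.2388
  Equil        1.609      12.03        0.5
  solve Keq expr → x = -0.07961; check Q = 0.5806
Then add 0.7331 M of E.
Step 3:
                   E          J          C
  Initial      2.343      12.03        0.5
  Change    -0.08399      0.042      0.126
  Equil        2.259      12.07      0.626
  solve Keq expr → x = 0.042; check Q = 0.5806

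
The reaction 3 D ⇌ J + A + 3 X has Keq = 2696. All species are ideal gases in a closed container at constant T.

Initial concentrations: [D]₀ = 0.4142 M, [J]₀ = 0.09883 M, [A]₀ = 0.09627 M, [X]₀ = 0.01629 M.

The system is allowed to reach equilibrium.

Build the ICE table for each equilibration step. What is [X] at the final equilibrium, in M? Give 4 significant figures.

[X]_eq = 0.4191 M

Q₀ = 5.7878e-07 vs Keq = 2696 ⇒ Q<K, forward
Step 1:
                    D           J           A           X
  init         0.4142     0.09883     0.09627     0.01629
  Δ           -0.4028      0.1343      0.1343      0.4028
  eq          0.01136      0.2331      0.2305      0.4191
  solve Keq expr → x = 0.1343; check Q = 2696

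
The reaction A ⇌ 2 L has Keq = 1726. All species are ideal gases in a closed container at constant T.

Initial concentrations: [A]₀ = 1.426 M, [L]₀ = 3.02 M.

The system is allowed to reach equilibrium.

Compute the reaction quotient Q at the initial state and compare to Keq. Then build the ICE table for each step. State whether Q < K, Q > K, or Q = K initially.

Q₀ = 6.396; Q < K (proceeds forward)

Q₀ = 6.396 vs Keq = 1726 ⇒ Q<K, forward
Step 1:
                    A           L
  init          1.426        3.02
  Δ            -1.406       2.813
  eq          0.01971       5.833
  solve Keq expr → x = 1.406; check Q = 1726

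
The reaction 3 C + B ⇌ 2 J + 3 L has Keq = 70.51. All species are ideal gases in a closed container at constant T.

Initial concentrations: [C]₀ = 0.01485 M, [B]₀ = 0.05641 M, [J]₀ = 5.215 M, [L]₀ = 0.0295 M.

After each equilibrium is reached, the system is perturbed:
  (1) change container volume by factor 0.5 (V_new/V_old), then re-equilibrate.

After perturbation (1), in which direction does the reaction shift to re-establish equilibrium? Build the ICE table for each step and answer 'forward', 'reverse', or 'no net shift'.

Q₀ = 3780 vs Keq = 70.51 ⇒ Q>K, reverse
Step 1:
                    C           B           J           L
  init        0.01485     0.05641       5.215      0.0295
  Δ           0.01392     0.00464    -0.00928    -0.01392
  eq          0.02877     0.06105       5.206     0.01558
  solve Keq expr → x = -0.00464; check Q = 70.51
Then change container volume by factor 0.5 (V_new/V_old).
Step 2:
                    C           B           J           L
  init        0.05754      0.1221       10.41     0.03116
  Δ          0.004418    0.001473   -0.002945   -0.004418
  eq          0.06196      0.1236       10.41     0.02674
  solve Keq expr → x = -0.001473; check Q = 70.51

Direction: reverse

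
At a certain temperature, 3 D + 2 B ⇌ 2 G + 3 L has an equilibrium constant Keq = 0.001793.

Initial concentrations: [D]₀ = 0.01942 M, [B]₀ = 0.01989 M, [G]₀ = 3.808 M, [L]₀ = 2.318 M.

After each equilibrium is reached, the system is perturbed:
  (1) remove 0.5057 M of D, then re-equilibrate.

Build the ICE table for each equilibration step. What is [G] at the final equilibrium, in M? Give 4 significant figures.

Q₀ = 6.2333e+10 vs Keq = 0.001793 ⇒ Q>K, reverse
Step 1:
                  D         B         G         L
  I         0.01942   0.01989     3.808     2.318
  C           2.131     1.421    -1.421    -2.131
  E           2.151     1.441     2.387    0.1866
  solve Keq expr → x = -0.7105; check Q = 0.001793
Then remove 0.5057 M of D.
Step 2:
                  D         B         G         L
  I           1.645     1.441     2.387    0.1866
  C         0.03784   0.02523  -0.02523  -0.03784
  E           1.683     1.466     2.362    0.1488
  solve Keq expr → x = -0.01261; check Q = 0.001793

[G]_eq = 2.362 M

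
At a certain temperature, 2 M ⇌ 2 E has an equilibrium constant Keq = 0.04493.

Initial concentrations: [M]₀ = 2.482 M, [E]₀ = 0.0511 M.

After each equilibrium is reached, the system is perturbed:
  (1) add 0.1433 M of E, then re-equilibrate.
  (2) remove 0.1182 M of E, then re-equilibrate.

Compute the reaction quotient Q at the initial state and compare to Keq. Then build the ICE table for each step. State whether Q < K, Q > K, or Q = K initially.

Q₀ = 4.2388e-04; Q < K (proceeds forward)

Q₀ = 4.2388e-04 vs Keq = 0.04493 ⇒ Q<K, forward
Step 1:
                  M         E
  I           2.482    0.0511
  C         -0.3919    0.3919
  E            2.09     0.443
  solve Keq expr → x = 0.196; check Q = 0.04493
Then add 0.1433 M of E.
Step 2:
                  M         E
  I            2.09    0.5863
  C          0.1182   -0.1182
  E           2.208    0.4681
  solve Keq expr → x = -0.05912; check Q = 0.04493
Then remove 0.1182 M of E.
Step 3:
                  M         E
  I           2.208    0.3499
  C        -0.09753   0.09753
  E           2.111    0.4474
  solve Keq expr → x = 0.04876; check Q = 0.04493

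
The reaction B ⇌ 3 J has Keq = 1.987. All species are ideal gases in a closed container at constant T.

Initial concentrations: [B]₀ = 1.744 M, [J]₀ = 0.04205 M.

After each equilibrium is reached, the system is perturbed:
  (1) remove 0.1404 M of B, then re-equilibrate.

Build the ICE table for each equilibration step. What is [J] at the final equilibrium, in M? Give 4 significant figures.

[J]_eq = 1.327 M

Q₀ = 4.2634e-05 vs Keq = 1.987 ⇒ Q<K, forward
Step 1:
                  B         J
  Initial     1.744   0.04205
  Change    -0.4434      1.33
  Equil       1.301     1.372
  solve Keq expr → x = 0.4434; check Q = 1.987
Then remove 0.1404 M of B.
Step 2:
                  B         J
  Initial      1.16     1.372
  Change    0.01518  -0.04554
  Equil       1.175     1.327
  solve Keq expr → x = -0.01518; check Q = 1.987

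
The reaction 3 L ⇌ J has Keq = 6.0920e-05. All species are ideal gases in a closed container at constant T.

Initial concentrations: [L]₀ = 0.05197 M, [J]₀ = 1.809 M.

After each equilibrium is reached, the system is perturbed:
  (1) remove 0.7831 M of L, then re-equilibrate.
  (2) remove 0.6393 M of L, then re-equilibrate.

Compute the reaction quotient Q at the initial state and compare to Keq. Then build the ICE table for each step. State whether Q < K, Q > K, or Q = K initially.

Q₀ = 1.2888e+04 vs Keq = 6.0920e-05 ⇒ Q>K, reverse
Step 1:
                  L         J
  init      0.05197     1.809
  Δ           5.397    -1.799
  eq          5.449  0.009858
  solve Keq expr → x = -1.799; check Q = 6.0920e-05
Then remove 0.7831 M of L.
Step 2:
                  L         J
  init        4.666  0.009858
  Δ         0.01088 -0.003625
  eq          4.677  0.006233
  solve Keq expr → x = -0.003625; check Q = 6.0920e-05
Then remove 0.6393 M of L.
Step 3:
                  L         J
  init        4.038  0.006233
  Δ        0.006608 -0.002203
  eq          4.044   0.00403
  solve Keq expr → x = -0.002203; check Q = 6.0920e-05

Q₀ = 1.2888e+04; Q > K (proceeds reverse)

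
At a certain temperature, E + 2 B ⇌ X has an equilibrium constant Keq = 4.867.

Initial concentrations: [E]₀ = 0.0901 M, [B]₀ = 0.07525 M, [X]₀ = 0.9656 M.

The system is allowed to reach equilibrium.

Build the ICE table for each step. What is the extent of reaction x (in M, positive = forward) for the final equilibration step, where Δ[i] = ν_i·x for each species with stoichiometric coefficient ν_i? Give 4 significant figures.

x = -0.2744 M

Q₀ = 1893 vs Keq = 4.867 ⇒ Q>K, reverse
Step 1:
                  E         B         X
  Initial    0.0901   0.07525    0.9656
  Change     0.2744    0.5489   -0.2744
  Equil      0.3645    0.6241    0.6912
  solve Keq expr → x = -0.2744; check Q = 4.867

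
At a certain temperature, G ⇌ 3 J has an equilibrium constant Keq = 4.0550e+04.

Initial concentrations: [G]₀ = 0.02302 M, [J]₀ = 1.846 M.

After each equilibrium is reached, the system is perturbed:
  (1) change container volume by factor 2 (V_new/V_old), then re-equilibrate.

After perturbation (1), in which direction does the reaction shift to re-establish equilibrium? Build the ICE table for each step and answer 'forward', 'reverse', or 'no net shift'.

Direction: forward

Q₀ = 273.3 vs Keq = 4.0550e+04 ⇒ Q<K, forward
Step 1:
                  G         J
  I         0.02302     1.846
  C        -0.02285   0.06854
  E       1.7306e-04     1.915
  solve Keq expr → x = 0.02285; check Q = 4.0550e+04
Then change container volume by factor 2 (V_new/V_old).
Step 2:
                  G         J
  I       8.6531e-05    0.9573
  C       -6.4885e-05 1.9466e-04
  E       2.1646e-05    0.9575
  solve Keq expr → x = 6.4885e-05; check Q = 4.0550e+04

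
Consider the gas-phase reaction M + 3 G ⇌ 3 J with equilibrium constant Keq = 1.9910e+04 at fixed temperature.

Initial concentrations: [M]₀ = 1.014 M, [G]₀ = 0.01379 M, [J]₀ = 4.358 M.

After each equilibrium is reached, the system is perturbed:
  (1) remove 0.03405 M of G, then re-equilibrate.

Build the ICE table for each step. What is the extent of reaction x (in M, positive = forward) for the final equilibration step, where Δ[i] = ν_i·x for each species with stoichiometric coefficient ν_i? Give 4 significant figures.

Q₀ = 3.1127e+07 vs Keq = 1.9910e+04 ⇒ Q>K, reverse
Step 1:
                  M         G         J
  Initial     1.014   0.01379     4.358
  Change    0.04629    0.1389   -0.1389
  Equil        1.06    0.1527     4.219
  solve Keq expr → x = -0.04629; check Q = 1.9910e+04
Then remove 0.03405 M of G.
Step 2:
                  M         G         J
  Initial      1.06    0.1186     4.219
  Change    0.01079   0.03237  -0.03237
  Equil       1.071     0.151     4.187
  solve Keq expr → x = -0.01079; check Q = 1.9910e+04

x = -0.01079 M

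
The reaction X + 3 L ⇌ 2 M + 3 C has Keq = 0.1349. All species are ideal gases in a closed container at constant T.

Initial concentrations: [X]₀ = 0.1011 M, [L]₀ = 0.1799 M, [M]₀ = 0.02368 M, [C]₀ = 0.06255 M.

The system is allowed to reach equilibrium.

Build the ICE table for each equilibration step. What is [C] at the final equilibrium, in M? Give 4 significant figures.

Q₀ = 2.3313e-04 vs Keq = 0.1349 ⇒ Q<K, forward
Step 1:
                   X          L          M          C
  Initial     0.1011     0.1799    0.02368    0.06255
  Change     -0.0242   -0.07259    0.04839    0.07259
  Equil       0.0769     0.1073    0.07207     0.1351
  solve Keq expr → x = 0.0242; check Q = 0.1349

[C]_eq = 0.1351 M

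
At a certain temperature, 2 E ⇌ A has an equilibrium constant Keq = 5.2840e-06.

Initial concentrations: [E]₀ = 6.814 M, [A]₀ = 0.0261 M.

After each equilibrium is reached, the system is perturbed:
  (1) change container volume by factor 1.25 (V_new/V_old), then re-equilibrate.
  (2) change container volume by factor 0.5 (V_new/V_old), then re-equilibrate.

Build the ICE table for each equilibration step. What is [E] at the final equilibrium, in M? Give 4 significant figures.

[E]_eq = 10.98 M

Q₀ = 5.6213e-04 vs Keq = 5.2840e-06 ⇒ Q>K, reverse
Step 1:
                  E         A
  I           6.814    0.0261
  C          0.0517  -0.02585
  E           6.866 2.4908e-04
  solve Keq expr → x = -0.02585; check Q = 5.2840e-06
Then change container volume by factor 1.25 (V_new/V_old).
Step 2:
                  E         A
  I           5.493 1.9926e-04
  C       7.9695e-05 -3.9848e-05
  E           5.493 1.5941e-04
  solve Keq expr → x = -3.9848e-05; check Q = 5.2840e-06
Then change container volume by factor 0.5 (V_new/V_old).
Step 3:
                  E         A
  I           10.99 3.1883e-04
  C       -6.3751e-04 3.1875e-04
  E           10.98 6.3758e-04
  solve Keq expr → x = 3.1875e-04; check Q = 5.2840e-06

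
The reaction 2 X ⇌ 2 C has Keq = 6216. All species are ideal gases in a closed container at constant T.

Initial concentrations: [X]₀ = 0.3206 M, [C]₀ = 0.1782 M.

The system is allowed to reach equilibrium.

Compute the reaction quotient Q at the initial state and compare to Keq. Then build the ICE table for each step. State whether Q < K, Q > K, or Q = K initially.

Q₀ = 0.309 vs Keq = 6216 ⇒ Q<K, forward
Step 1:
                    X           C
  Initial      0.3206      0.1782
  Change      -0.3144      0.3144
  Equil      0.006247      0.4926
  solve Keq expr → x = 0.1572; check Q = 6216

Q₀ = 0.309; Q < K (proceeds forward)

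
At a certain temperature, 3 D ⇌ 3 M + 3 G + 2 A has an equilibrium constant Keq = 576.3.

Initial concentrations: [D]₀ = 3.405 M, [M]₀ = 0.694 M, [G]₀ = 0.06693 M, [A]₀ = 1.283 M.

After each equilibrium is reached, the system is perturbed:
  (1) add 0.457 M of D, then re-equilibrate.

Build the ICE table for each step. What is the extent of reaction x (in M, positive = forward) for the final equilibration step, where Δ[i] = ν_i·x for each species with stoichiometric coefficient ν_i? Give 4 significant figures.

Q₀ = 4.1787e-06 vs Keq = 576.3 ⇒ Q<K, forward
Step 1:
                   D          M          G          A
  init         3.405      0.694    0.06693      1.283
  Δ           -2.058      2.058      2.058      1.372
  eq           1.347      2.752      2.125      2.655
  solve Keq expr → x = 0.6859; check Q = 576.3
Then add 0.457 M of D.
Step 2:
                   D          M          G          A
  init         1.804      2.752      2.125      2.655
  Δ          -0.1883     0.1883     0.1883     0.1255
  eq           1.616       2.94      2.313       2.78
  solve Keq expr → x = 0.06276; check Q = 576.3

x = 0.06276 M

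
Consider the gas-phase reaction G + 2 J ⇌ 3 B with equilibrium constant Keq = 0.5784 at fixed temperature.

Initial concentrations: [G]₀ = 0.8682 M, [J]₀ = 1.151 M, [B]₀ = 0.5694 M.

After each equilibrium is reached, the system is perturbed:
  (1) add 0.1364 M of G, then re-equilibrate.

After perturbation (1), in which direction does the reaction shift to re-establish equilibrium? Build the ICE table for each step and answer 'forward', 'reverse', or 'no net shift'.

Direction: forward

Q₀ = 0.1605 vs Keq = 0.5784 ⇒ Q<K, forward
Step 1:
                   G          J          B
  Initial     0.8682      1.151     0.5694
  Change     -0.0698    -0.1396     0.2094
  Equil       0.7984      1.011     0.7788
  solve Keq expr → x = 0.0698; check Q = 0.5784
Then add 0.1364 M of G.
Step 2:
                   G          J          B
  Initial     0.9348      1.011     0.7788
  Change   -0.009608   -0.01922    0.02882
  Equil       0.9252     0.9922     0.8076
  solve Keq expr → x = 0.009608; check Q = 0.5784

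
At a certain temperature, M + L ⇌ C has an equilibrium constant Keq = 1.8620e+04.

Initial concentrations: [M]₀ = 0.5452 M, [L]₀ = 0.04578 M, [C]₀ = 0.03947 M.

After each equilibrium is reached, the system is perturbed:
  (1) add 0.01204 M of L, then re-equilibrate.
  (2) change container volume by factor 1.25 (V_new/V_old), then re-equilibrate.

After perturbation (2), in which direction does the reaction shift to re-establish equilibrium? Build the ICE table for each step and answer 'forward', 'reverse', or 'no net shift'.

Q₀ = 1.581 vs Keq = 1.8620e+04 ⇒ Q<K, forward
Step 1:
                   M          L          C
  Initial     0.5452    0.04578    0.03947
  Change    -0.04577   -0.04577    0.04577
  Equil       0.4994 9.1663e-06    0.08524
  solve Keq expr → x = 0.04577; check Q = 1.8620e+04
Then add 0.01204 M of L.
Step 2:
                   M          L          C
  Initial     0.4994    0.01205    0.08524
  Change    -0.01204   -0.01204    0.01204
  Equil       0.4874 1.0719e-05    0.09728
  solve Keq expr → x = 0.01204; check Q = 1.8620e+04
Then change container volume by factor 1.25 (V_new/V_old).
Step 3:
                   M          L          C
  Initial     0.3899 8.5754e-06    0.07782
  Change  2.1435e-06 2.1435e-06 -2.1435e-06
  Equil       0.3899 1.0719e-05    0.07782
  solve Keq expr → x = -2.1435e-06; check Q = 1.8620e+04

Direction: reverse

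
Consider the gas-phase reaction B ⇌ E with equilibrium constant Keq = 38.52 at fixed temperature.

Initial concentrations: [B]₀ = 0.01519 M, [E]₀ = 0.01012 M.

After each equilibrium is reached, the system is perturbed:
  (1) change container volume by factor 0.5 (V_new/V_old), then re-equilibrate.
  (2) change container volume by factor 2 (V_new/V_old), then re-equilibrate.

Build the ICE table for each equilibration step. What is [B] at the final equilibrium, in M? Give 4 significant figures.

Q₀ = 0.6662 vs Keq = 38.52 ⇒ Q<K, forward
Step 1:
                   B          E
  Initial    0.01519    0.01012
  Change    -0.01455    0.01455
  Equil   6.4044e-04    0.02467
  solve Keq expr → x = 0.01455; check Q = 38.52
Then change container volume by factor 0.5 (V_new/V_old).
Step 2:
                   B          E
  Initial   0.001281    0.04934
  Change           0          0
  Equil     0.001281    0.04934
  solve Keq expr → x = 0; check Q = 38.52
Then change container volume by factor 2 (V_new/V_old).
Step 3:
                   B          E
  Initial 6.4044e-04    0.02467
  Change           0          0
  Equil   6.4044e-04    0.02467
  solve Keq expr → x = 0; check Q = 38.52

[B]_eq = 6.4044e-04 M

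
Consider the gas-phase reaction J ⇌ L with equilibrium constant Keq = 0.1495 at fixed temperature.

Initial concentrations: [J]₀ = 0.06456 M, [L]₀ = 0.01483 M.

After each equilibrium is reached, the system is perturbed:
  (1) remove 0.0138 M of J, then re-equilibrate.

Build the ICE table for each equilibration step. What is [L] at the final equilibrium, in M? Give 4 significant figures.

Q₀ = 0.2297 vs Keq = 0.1495 ⇒ Q>K, reverse
Step 1:
                   J          L
  init       0.06456    0.01483
  Δ         0.004505  -0.004505
  eq         0.06906    0.01033
  solve Keq expr → x = -0.004505; check Q = 0.1495
Then remove 0.0138 M of J.
Step 2:
                   J          L
  init       0.05526    0.01033
  Δ         0.001795  -0.001795
  eq         0.05706    0.00853
  solve Keq expr → x = -0.001795; check Q = 0.1495

[L]_eq = 0.00853 M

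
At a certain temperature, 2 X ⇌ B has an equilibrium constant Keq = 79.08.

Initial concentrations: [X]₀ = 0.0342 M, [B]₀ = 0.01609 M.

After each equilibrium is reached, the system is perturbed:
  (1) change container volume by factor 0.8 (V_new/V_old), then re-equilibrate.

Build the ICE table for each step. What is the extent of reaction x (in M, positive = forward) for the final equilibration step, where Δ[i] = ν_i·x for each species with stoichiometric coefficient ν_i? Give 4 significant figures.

Q₀ = 13.76 vs Keq = 79.08 ⇒ Q<K, forward
Step 1:
                    X           B
  I            0.0342     0.01609
  C          -0.01663    0.008316
  E           0.01757     0.02441
  solve Keq expr → x = 0.008316; check Q = 79.08
Then change container volume by factor 0.8 (V_new/V_old).
Step 2:
                    X           B
  I           0.02196     0.03051
  C         -0.001999  9.9958e-04
  E           0.01996     0.03151
  solve Keq expr → x = 9.9958e-04; check Q = 79.08

x = 9.9958e-04 M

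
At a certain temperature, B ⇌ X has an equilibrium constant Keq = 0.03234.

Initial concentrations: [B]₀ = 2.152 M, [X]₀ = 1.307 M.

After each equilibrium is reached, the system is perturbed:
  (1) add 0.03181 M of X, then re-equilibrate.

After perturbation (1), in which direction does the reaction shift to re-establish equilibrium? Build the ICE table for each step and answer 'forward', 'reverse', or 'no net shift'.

Q₀ = 0.6073 vs Keq = 0.03234 ⇒ Q>K, reverse
Step 1:
                   B          X
  init         2.152      1.307
  Δ            1.199     -1.199
  eq           3.351     0.1084
  solve Keq expr → x = -1.199; check Q = 0.03234
Then add 0.03181 M of X.
Step 2:
                   B          X
  init         3.351     0.1402
  Δ          0.03081   -0.03081
  eq           3.381     0.1094
  solve Keq expr → x = -0.03081; check Q = 0.03234

Direction: reverse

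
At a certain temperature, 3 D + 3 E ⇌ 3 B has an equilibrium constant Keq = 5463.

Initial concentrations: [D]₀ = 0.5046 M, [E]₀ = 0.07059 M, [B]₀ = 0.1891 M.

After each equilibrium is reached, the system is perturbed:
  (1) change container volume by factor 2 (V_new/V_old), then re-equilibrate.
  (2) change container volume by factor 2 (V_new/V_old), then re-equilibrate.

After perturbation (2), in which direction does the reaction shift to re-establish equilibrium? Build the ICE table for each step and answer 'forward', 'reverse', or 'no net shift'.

Direction: reverse

Q₀ = 149.6 vs Keq = 5463 ⇒ Q<K, forward
Step 1:
                   D          E          B
  init        0.5046    0.07059     0.1891
  Δ         -0.04219   -0.04219    0.04219
  eq          0.4624     0.0284     0.2313
  solve Keq expr → x = 0.01406; check Q = 5463
Then change container volume by factor 2 (V_new/V_old).
Step 2:
                   D          E          B
  init        0.2312     0.0142     0.1156
  Δ           0.0105     0.0105    -0.0105
  eq          0.2417     0.0247     0.1051
  solve Keq expr → x = -0.0035; check Q = 5463
Then change container volume by factor 2 (V_new/V_old).
Step 3:
                   D          E          B
  init        0.1209    0.01235    0.05257
  Δ         0.007556   0.007556  -0.007556
  eq          0.1284    0.01991    0.04502
  solve Keq expr → x = -0.002519; check Q = 5463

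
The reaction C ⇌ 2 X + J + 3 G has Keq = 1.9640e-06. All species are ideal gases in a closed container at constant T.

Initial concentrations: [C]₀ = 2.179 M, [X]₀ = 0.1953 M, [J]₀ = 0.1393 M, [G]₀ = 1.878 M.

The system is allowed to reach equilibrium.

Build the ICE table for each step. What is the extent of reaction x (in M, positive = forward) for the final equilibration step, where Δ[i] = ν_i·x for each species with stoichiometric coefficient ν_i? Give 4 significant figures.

x = -0.09515 M

Q₀ = 0.01615 vs Keq = 1.9640e-06 ⇒ Q>K, reverse
Step 1:
                   C          X          J          G
  I            2.179     0.1953     0.1393      1.878
  C          0.09515    -0.1903   -0.09515    -0.2854
  E            2.274   0.005005    0.04415      1.593
  solve Keq expr → x = -0.09515; check Q = 1.9640e-06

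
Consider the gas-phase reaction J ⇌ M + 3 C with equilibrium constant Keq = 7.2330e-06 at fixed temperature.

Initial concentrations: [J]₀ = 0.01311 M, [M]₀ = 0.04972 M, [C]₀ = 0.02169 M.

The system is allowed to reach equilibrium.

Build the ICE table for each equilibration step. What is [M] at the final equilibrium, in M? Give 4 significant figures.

Q₀ = 3.8700e-05 vs Keq = 7.2330e-06 ⇒ Q>K, reverse
Step 1:
                    J           M           C
  Initial     0.01311     0.04972     0.02169
  Change     0.002742   -0.002742   -0.008226
  Equil       0.01585     0.04698     0.01346
  solve Keq expr → x = -0.002742; check Q = 7.2330e-06

[M]_eq = 0.04698 M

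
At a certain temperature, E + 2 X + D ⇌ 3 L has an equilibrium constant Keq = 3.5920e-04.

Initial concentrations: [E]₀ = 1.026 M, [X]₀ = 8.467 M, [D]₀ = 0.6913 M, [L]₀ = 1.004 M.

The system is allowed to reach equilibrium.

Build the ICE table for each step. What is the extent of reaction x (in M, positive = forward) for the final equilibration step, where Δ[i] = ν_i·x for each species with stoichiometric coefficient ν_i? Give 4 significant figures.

Q₀ = 0.0199 vs Keq = 3.5920e-04 ⇒ Q>K, reverse
Step 1:
                   E          X          D          L
  init         1.026      8.467     0.6913      1.004
  Δ           0.2278     0.4556     0.2278    -0.6834
  eq           1.254      8.923     0.9191     0.3206
  solve Keq expr → x = -0.2278; check Q = 3.5920e-04

x = -0.2278 M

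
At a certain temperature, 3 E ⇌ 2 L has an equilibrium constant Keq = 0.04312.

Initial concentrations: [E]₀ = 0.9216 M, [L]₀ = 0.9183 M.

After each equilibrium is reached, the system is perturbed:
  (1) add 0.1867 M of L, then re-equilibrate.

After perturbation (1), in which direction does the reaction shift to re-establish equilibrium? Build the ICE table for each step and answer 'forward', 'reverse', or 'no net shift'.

Q₀ = 1.077 vs Keq = 0.04312 ⇒ Q>K, reverse
Step 1:
                    E           L
  Initial      0.9216      0.9183
  Change       0.7214      -0.481
  Equil         1.643      0.4373
  solve Keq expr → x = -0.2405; check Q = 0.04312
Then add 0.1867 M of L.
Step 2:
                    E           L
  Initial       1.643       0.624
  Change       0.1735     -0.1156
  Equil         1.817      0.5084
  solve Keq expr → x = -0.05782; check Q = 0.04312

Direction: reverse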